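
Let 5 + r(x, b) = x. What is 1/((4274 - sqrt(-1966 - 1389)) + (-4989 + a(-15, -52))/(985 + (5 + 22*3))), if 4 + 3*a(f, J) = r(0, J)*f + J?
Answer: 2677966632/11435098046161 + 627264*I*sqrt(3355)/11435098046161 ≈ 0.00023419 + 3.1773e-6*I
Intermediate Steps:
r(x, b) = -5 + x
a(f, J) = -4/3 - 5*f/3 + J/3 (a(f, J) = -4/3 + ((-5 + 0)*f + J)/3 = -4/3 + (-5*f + J)/3 = -4/3 + (J - 5*f)/3 = -4/3 + (-5*f/3 + J/3) = -4/3 - 5*f/3 + J/3)
1/((4274 - sqrt(-1966 - 1389)) + (-4989 + a(-15, -52))/(985 + (5 + 22*3))) = 1/((4274 - sqrt(-1966 - 1389)) + (-4989 + (-4/3 - 5/3*(-15) + (1/3)*(-52)))/(985 + (5 + 22*3))) = 1/((4274 - sqrt(-3355)) + (-4989 + (-4/3 + 25 - 52/3))/(985 + (5 + 66))) = 1/((4274 - I*sqrt(3355)) + (-4989 + 19/3)/(985 + 71)) = 1/((4274 - I*sqrt(3355)) - 14948/3/1056) = 1/((4274 - I*sqrt(3355)) - 14948/3*1/1056) = 1/((4274 - I*sqrt(3355)) - 3737/792) = 1/(3381271/792 - I*sqrt(3355))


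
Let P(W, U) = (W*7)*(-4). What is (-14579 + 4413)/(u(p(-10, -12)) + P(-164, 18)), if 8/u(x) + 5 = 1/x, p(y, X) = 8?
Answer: -198237/89512 ≈ -2.2146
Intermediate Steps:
P(W, U) = -28*W (P(W, U) = (7*W)*(-4) = -28*W)
u(x) = 8/(-5 + 1/x)
(-14579 + 4413)/(u(p(-10, -12)) + P(-164, 18)) = (-14579 + 4413)/(-8*8/(-1 + 5*8) - 28*(-164)) = -10166/(-8*8/(-1 + 40) + 4592) = -10166/(-8*8/39 + 4592) = -10166/(-8*8*1/39 + 4592) = -10166/(-64/39 + 4592) = -10166/179024/39 = -10166*39/179024 = -198237/89512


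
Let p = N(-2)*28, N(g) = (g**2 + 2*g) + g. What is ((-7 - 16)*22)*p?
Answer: 28336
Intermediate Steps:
N(g) = g**2 + 3*g
p = -56 (p = -2*(3 - 2)*28 = -2*1*28 = -2*28 = -56)
((-7 - 16)*22)*p = ((-7 - 16)*22)*(-56) = -23*22*(-56) = -506*(-56) = 28336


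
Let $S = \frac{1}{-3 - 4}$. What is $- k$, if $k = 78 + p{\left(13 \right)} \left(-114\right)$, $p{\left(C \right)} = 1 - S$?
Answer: $\frac{366}{7} \approx 52.286$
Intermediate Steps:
$S = - \frac{1}{7}$ ($S = \frac{1}{-7} = - \frac{1}{7} \approx -0.14286$)
$p{\left(C \right)} = \frac{8}{7}$ ($p{\left(C \right)} = 1 - - \frac{1}{7} = 1 + \frac{1}{7} = \frac{8}{7}$)
$k = - \frac{366}{7}$ ($k = 78 + \frac{8}{7} \left(-114\right) = 78 - \frac{912}{7} = - \frac{366}{7} \approx -52.286$)
$- k = \left(-1\right) \left(- \frac{366}{7}\right) = \frac{366}{7}$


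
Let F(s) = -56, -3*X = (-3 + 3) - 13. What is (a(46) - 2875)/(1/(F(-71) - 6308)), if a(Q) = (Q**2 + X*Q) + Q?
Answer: 9806924/3 ≈ 3.2690e+6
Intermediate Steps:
X = 13/3 (X = -((-3 + 3) - 13)/3 = -(0 - 13)/3 = -1/3*(-13) = 13/3 ≈ 4.3333)
a(Q) = Q**2 + 16*Q/3 (a(Q) = (Q**2 + 13*Q/3) + Q = Q**2 + 16*Q/3)
(a(46) - 2875)/(1/(F(-71) - 6308)) = ((1/3)*46*(16 + 3*46) - 2875)/(1/(-56 - 6308)) = ((1/3)*46*(16 + 138) - 2875)/(1/(-6364)) = ((1/3)*46*154 - 2875)/(-1/6364) = (7084/3 - 2875)*(-6364) = -1541/3*(-6364) = 9806924/3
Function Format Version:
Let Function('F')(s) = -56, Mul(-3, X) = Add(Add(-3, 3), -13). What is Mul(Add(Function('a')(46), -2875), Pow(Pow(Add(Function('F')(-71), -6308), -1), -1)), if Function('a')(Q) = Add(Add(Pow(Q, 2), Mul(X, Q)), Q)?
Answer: Rational(9806924, 3) ≈ 3.2690e+6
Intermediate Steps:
X = Rational(13, 3) (X = Mul(Rational(-1, 3), Add(Add(-3, 3), -13)) = Mul(Rational(-1, 3), Add(0, -13)) = Mul(Rational(-1, 3), -13) = Rational(13, 3) ≈ 4.3333)
Function('a')(Q) = Add(Pow(Q, 2), Mul(Rational(16, 3), Q)) (Function('a')(Q) = Add(Add(Pow(Q, 2), Mul(Rational(13, 3), Q)), Q) = Add(Pow(Q, 2), Mul(Rational(16, 3), Q)))
Mul(Add(Function('a')(46), -2875), Pow(Pow(Add(Function('F')(-71), -6308), -1), -1)) = Mul(Add(Mul(Rational(1, 3), 46, Add(16, Mul(3, 46))), -2875), Pow(Pow(Add(-56, -6308), -1), -1)) = Mul(Add(Mul(Rational(1, 3), 46, Add(16, 138)), -2875), Pow(Pow(-6364, -1), -1)) = Mul(Add(Mul(Rational(1, 3), 46, 154), -2875), Pow(Rational(-1, 6364), -1)) = Mul(Add(Rational(7084, 3), -2875), -6364) = Mul(Rational(-1541, 3), -6364) = Rational(9806924, 3)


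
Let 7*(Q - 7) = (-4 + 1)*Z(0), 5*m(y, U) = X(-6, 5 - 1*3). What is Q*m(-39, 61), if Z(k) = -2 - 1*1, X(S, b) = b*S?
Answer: -696/35 ≈ -19.886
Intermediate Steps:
X(S, b) = S*b
m(y, U) = -12/5 (m(y, U) = (-6*(5 - 1*3))/5 = (-6*(5 - 3))/5 = (-6*2)/5 = (⅕)*(-12) = -12/5)
Z(k) = -3 (Z(k) = -2 - 1 = -3)
Q = 58/7 (Q = 7 + ((-4 + 1)*(-3))/7 = 7 + (-3*(-3))/7 = 7 + (⅐)*9 = 7 + 9/7 = 58/7 ≈ 8.2857)
Q*m(-39, 61) = (58/7)*(-12/5) = -696/35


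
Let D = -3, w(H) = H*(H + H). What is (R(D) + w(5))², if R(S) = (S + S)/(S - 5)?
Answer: 41209/16 ≈ 2575.6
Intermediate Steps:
w(H) = 2*H² (w(H) = H*(2*H) = 2*H²)
R(S) = 2*S/(-5 + S) (R(S) = (2*S)/(-5 + S) = 2*S/(-5 + S))
(R(D) + w(5))² = (2*(-3)/(-5 - 3) + 2*5²)² = (2*(-3)/(-8) + 2*25)² = (2*(-3)*(-⅛) + 50)² = (¾ + 50)² = (203/4)² = 41209/16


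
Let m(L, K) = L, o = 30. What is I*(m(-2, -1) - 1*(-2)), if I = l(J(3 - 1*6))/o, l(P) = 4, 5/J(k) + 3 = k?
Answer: 0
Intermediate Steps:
J(k) = 5/(-3 + k)
I = 2/15 (I = 4/30 = 4*(1/30) = 2/15 ≈ 0.13333)
I*(m(-2, -1) - 1*(-2)) = 2*(-2 - 1*(-2))/15 = 2*(-2 + 2)/15 = (2/15)*0 = 0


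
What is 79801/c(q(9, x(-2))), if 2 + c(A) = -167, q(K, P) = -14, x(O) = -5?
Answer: -79801/169 ≈ -472.20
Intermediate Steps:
c(A) = -169 (c(A) = -2 - 167 = -169)
79801/c(q(9, x(-2))) = 79801/(-169) = 79801*(-1/169) = -79801/169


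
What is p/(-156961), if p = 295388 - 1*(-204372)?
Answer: -499760/156961 ≈ -3.1840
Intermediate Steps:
p = 499760 (p = 295388 + 204372 = 499760)
p/(-156961) = 499760/(-156961) = 499760*(-1/156961) = -499760/156961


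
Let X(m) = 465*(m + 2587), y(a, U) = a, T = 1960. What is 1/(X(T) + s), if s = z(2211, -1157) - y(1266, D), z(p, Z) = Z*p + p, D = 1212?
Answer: -1/442827 ≈ -2.2582e-6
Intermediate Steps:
z(p, Z) = p + Z*p
X(m) = 1202955 + 465*m (X(m) = 465*(2587 + m) = 1202955 + 465*m)
s = -2557182 (s = 2211*(1 - 1157) - 1*1266 = 2211*(-1156) - 1266 = -2555916 - 1266 = -2557182)
1/(X(T) + s) = 1/((1202955 + 465*1960) - 2557182) = 1/((1202955 + 911400) - 2557182) = 1/(2114355 - 2557182) = 1/(-442827) = -1/442827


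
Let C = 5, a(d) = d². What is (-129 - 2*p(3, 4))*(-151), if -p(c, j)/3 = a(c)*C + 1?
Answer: -22197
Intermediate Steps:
p(c, j) = -3 - 15*c² (p(c, j) = -3*(c²*5 + 1) = -3*(5*c² + 1) = -3*(1 + 5*c²) = -3 - 15*c²)
(-129 - 2*p(3, 4))*(-151) = (-129 - 2*(-3 - 15*3²))*(-151) = (-129 - 2*(-3 - 15*9))*(-151) = (-129 - 2*(-3 - 135))*(-151) = (-129 - 2*(-138))*(-151) = (-129 + 276)*(-151) = 147*(-151) = -22197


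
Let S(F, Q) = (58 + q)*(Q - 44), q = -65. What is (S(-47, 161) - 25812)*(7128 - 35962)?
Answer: 767878254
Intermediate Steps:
S(F, Q) = 308 - 7*Q (S(F, Q) = (58 - 65)*(Q - 44) = -7*(-44 + Q) = 308 - 7*Q)
(S(-47, 161) - 25812)*(7128 - 35962) = ((308 - 7*161) - 25812)*(7128 - 35962) = ((308 - 1127) - 25812)*(-28834) = (-819 - 25812)*(-28834) = -26631*(-28834) = 767878254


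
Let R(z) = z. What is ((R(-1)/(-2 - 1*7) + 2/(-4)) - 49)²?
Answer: 790321/324 ≈ 2439.3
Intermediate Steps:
((R(-1)/(-2 - 1*7) + 2/(-4)) - 49)² = ((-1/(-2 - 1*7) + 2/(-4)) - 49)² = ((-1/(-2 - 7) + 2*(-¼)) - 49)² = ((-1/(-9) - ½) - 49)² = ((-1*(-⅑) - ½) - 49)² = ((⅑ - ½) - 49)² = (-7/18 - 49)² = (-889/18)² = 790321/324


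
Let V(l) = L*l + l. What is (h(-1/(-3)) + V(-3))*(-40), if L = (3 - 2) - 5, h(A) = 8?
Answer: -680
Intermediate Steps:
L = -4 (L = 1 - 5 = -4)
V(l) = -3*l (V(l) = -4*l + l = -3*l)
(h(-1/(-3)) + V(-3))*(-40) = (8 - 3*(-3))*(-40) = (8 + 9)*(-40) = 17*(-40) = -680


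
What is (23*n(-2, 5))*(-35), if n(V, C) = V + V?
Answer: 3220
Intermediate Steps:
n(V, C) = 2*V
(23*n(-2, 5))*(-35) = (23*(2*(-2)))*(-35) = (23*(-4))*(-35) = -92*(-35) = 3220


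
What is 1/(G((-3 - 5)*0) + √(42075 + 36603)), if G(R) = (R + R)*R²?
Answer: √8742/26226 ≈ 0.0035651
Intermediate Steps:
G(R) = 2*R³ (G(R) = (2*R)*R² = 2*R³)
1/(G((-3 - 5)*0) + √(42075 + 36603)) = 1/(2*((-3 - 5)*0)³ + √(42075 + 36603)) = 1/(2*(-8*0)³ + √78678) = 1/(2*0³ + 3*√8742) = 1/(2*0 + 3*√8742) = 1/(0 + 3*√8742) = 1/(3*√8742) = √8742/26226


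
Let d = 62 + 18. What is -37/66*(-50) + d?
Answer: 3565/33 ≈ 108.03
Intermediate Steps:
d = 80
-37/66*(-50) + d = -37/66*(-50) + 80 = 925/33 + 80 = 3565/33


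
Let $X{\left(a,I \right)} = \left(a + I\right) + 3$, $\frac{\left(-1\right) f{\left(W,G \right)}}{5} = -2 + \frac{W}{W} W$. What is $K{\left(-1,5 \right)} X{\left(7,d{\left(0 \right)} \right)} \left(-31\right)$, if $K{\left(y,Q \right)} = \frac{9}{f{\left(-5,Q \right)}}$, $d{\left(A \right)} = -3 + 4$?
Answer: $- \frac{3069}{35} \approx -87.686$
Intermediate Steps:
$d{\left(A \right)} = 1$
$f{\left(W,G \right)} = 10 - 5 W$ ($f{\left(W,G \right)} = - 5 \left(-2 + \frac{W}{W} W\right) = - 5 \left(-2 + 1 W\right) = - 5 \left(-2 + W\right) = 10 - 5 W$)
$X{\left(a,I \right)} = 3 + I + a$ ($X{\left(a,I \right)} = \left(I + a\right) + 3 = 3 + I + a$)
$K{\left(y,Q \right)} = \frac{9}{35}$ ($K{\left(y,Q \right)} = \frac{9}{10 - -25} = \frac{9}{10 + 25} = \frac{9}{35}$)
$K{\left(-1,5 \right)} X{\left(7,d{\left(0 \right)} \right)} \left(-31\right) = \frac{9 \left(3 + 1 + 7\right)}{35} \left(-31\right) = \frac{9}{35} \cdot 11 \left(-31\right) = \frac{99}{35} \left(-31\right) = - \frac{3069}{35}$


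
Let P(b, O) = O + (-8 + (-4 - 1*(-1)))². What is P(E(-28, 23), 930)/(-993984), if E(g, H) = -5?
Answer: -1051/993984 ≈ -0.0010574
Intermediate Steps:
P(b, O) = 121 + O (P(b, O) = O + (-8 + (-4 + 1))² = O + (-8 - 3)² = O + (-11)² = O + 121 = 121 + O)
P(E(-28, 23), 930)/(-993984) = (121 + 930)/(-993984) = 1051*(-1/993984) = -1051/993984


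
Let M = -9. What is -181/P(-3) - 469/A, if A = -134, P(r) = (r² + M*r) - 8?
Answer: -83/28 ≈ -2.9643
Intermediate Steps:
P(r) = -8 + r² - 9*r (P(r) = (r² - 9*r) - 8 = -8 + r² - 9*r)
-181/P(-3) - 469/A = -181/(-8 + (-3)² - 9*(-3)) - 469/(-134) = -181/(-8 + 9 + 27) - 469*(-1/134) = -181/28 + 7/2 = -83/28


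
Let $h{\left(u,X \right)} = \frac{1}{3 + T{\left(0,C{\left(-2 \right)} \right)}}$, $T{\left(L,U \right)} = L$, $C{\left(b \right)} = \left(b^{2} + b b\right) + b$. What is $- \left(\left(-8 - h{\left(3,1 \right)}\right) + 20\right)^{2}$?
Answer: $- \frac{1225}{9} \approx -136.11$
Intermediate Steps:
$C{\left(b \right)} = b + 2 b^{2}$ ($C{\left(b \right)} = \left(b^{2} + b^{2}\right) + b = 2 b^{2} + b = b + 2 b^{2}$)
$h{\left(u,X \right)} = \frac{1}{3}$ ($h{\left(u,X \right)} = \frac{1}{3 + 0} = \frac{1}{3}$)
$- \left(\left(-8 - h{\left(3,1 \right)}\right) + 20\right)^{2} = - \left(\left(-8 - \frac{1}{3}\right) + 20\right)^{2} = - \left(- \frac{25}{3} + 20\right)^{2} = - \left(\frac{35}{3}\right)^{2} = \left(-1\right) \frac{1225}{9} = - \frac{1225}{9}$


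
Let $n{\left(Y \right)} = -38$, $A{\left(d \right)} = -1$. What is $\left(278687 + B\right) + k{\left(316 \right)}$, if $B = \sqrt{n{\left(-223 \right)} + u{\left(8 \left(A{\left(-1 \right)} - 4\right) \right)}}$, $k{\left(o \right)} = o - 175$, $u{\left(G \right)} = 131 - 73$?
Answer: $278828 + 2 \sqrt{5} \approx 2.7883 \cdot 10^{5}$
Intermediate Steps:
$u{\left(G \right)} = 58$ ($u{\left(G \right)} = 131 - 73 = 58$)
$k{\left(o \right)} = -175 + o$ ($k{\left(o \right)} = o - 175 = -175 + o$)
$B = 2 \sqrt{5}$ ($B = \sqrt{-38 + 58} = \sqrt{20} = 2 \sqrt{5} \approx 4.4721$)
$\left(278687 + B\right) + k{\left(316 \right)} = \left(278687 + 2 \sqrt{5}\right) + \left(-175 + 316\right) = \left(278687 + 2 \sqrt{5}\right) + 141 = 278828 + 2 \sqrt{5}$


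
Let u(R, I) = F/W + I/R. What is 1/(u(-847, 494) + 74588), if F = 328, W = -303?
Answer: 256641/19141911410 ≈ 1.3407e-5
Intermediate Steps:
u(R, I) = -328/303 + I/R (u(R, I) = 328/(-303) + I/R = 328*(-1/303) + I/R = -328/303 + I/R)
1/(u(-847, 494) + 74588) = 1/((-328/303 + 494/(-847)) + 74588) = 1/((-328/303 + 494*(-1/847)) + 74588) = 1/((-328/303 - 494/847) + 74588) = 1/(-427498/256641 + 74588) = 1/(19141911410/256641) = 256641/19141911410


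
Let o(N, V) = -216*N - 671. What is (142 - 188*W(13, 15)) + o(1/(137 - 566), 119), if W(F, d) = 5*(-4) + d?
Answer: 58845/143 ≈ 411.50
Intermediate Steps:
o(N, V) = -671 - 216*N
W(F, d) = -20 + d
(142 - 188*W(13, 15)) + o(1/(137 - 566), 119) = (142 - 188*(-20 + 15)) + (-671 - 216/(137 - 566)) = (142 - 188*(-5)) + (-671 - 216/(-429)) = (142 + 940) + (-671 - 216*(-1/429)) = 1082 + (-671 + 72/143) = 1082 - 95881/143 = 58845/143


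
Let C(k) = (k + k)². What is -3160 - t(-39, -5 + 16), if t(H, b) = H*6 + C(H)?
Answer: -9010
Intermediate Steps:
C(k) = 4*k² (C(k) = (2*k)² = 4*k²)
t(H, b) = 4*H² + 6*H (t(H, b) = H*6 + 4*H² = 6*H + 4*H² = 4*H² + 6*H)
-3160 - t(-39, -5 + 16) = -3160 - 2*(-39)*(3 + 2*(-39)) = -3160 - 2*(-39)*(3 - 78) = -3160 - 2*(-39)*(-75) = -3160 - 1*5850 = -3160 - 5850 = -9010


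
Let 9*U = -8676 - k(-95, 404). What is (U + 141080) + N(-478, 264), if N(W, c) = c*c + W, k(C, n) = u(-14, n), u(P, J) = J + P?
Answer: 627872/3 ≈ 2.0929e+5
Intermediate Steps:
k(C, n) = -14 + n (k(C, n) = n - 14 = -14 + n)
N(W, c) = W + c**2 (N(W, c) = c**2 + W = W + c**2)
U = -3022/3 (U = (-8676 - (-14 + 404))/9 = (-8676 - 1*390)/9 = (-8676 - 390)/9 = (1/9)*(-9066) = -3022/3 ≈ -1007.3)
(U + 141080) + N(-478, 264) = (-3022/3 + 141080) + (-478 + 264**2) = 420218/3 + (-478 + 69696) = 420218/3 + 69218 = 627872/3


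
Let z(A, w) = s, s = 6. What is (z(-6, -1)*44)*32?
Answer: 8448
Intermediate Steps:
z(A, w) = 6
(z(-6, -1)*44)*32 = (6*44)*32 = 264*32 = 8448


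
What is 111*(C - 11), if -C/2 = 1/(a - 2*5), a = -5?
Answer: -6031/5 ≈ -1206.2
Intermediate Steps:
C = 2/15 (C = -2/(-5 - 2*5) = -2/(-5 - 10) = -2/(-15) = -2*(-1/15) = 2/15 ≈ 0.13333)
111*(C - 11) = 111*(2/15 - 11) = 111*(-163/15) = -6031/5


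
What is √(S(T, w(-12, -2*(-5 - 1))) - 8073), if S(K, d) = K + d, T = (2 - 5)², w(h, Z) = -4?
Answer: 2*I*√2017 ≈ 89.822*I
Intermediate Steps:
T = 9 (T = (-3)² = 9)
√(S(T, w(-12, -2*(-5 - 1))) - 8073) = √((9 - 4) - 8073) = √(5 - 8073) = √(-8068) = 2*I*√2017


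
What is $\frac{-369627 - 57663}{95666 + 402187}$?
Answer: $- \frac{142430}{165951} \approx -0.85826$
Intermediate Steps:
$\frac{-369627 - 57663}{95666 + 402187} = - \frac{427290}{497853} = \left(-427290\right) \frac{1}{497853} = - \frac{142430}{165951}$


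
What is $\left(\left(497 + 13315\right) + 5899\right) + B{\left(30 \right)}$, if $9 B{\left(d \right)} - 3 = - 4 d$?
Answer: $19698$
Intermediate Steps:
$B{\left(d \right)} = \frac{1}{3} - \frac{4 d}{9}$ ($B{\left(d \right)} = \frac{1}{3} + \frac{\left(-4\right) d}{9} = \frac{1}{3} - \frac{4 d}{9}$)
$\left(\left(497 + 13315\right) + 5899\right) + B{\left(30 \right)} = \left(\left(497 + 13315\right) + 5899\right) + \left(\frac{1}{3} - \frac{40}{3}\right) = \left(13812 + 5899\right) + \left(\frac{1}{3} - \frac{40}{3}\right) = 19711 - 13 = 19698$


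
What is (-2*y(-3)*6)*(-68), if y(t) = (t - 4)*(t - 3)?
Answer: 34272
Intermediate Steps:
y(t) = (-4 + t)*(-3 + t)
(-2*y(-3)*6)*(-68) = (-2*(12 + (-3)² - 7*(-3))*6)*(-68) = (-2*(12 + 9 + 21)*6)*(-68) = (-2*42*6)*(-68) = -84*6*(-68) = -504*(-68) = 34272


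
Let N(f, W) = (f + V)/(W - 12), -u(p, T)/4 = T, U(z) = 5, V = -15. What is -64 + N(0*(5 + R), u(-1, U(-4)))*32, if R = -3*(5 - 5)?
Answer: -49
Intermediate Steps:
u(p, T) = -4*T
R = 0 (R = -3*0 = 0)
N(f, W) = (-15 + f)/(-12 + W) (N(f, W) = (f - 15)/(W - 12) = (-15 + f)/(-12 + W))
-64 + N(0*(5 + R), u(-1, U(-4)))*32 = -64 + ((-15 + 0*(5 + 0))/(-12 - 4*5))*32 = -64 + ((-15 + 0*5)/(-12 - 20))*32 = -64 + ((-15 + 0)/(-32))*32 = -64 - 1/32*(-15)*32 = -64 + (15/32)*32 = -64 + 15 = -49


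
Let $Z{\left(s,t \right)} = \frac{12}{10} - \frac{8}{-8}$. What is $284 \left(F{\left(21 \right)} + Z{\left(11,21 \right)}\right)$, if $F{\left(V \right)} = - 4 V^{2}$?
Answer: $- \frac{2501756}{5} \approx -5.0035 \cdot 10^{5}$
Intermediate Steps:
$Z{\left(s,t \right)} = \frac{11}{5}$ ($Z{\left(s,t \right)} = 12 \cdot \frac{1}{10} - -1 = \frac{6}{5} + 1 = \frac{11}{5}$)
$284 \left(F{\left(21 \right)} + Z{\left(11,21 \right)}\right) = 284 \left(- 4 \cdot 21^{2} + \frac{11}{5}\right) = 284 \left(\left(-4\right) 441 + \frac{11}{5}\right) = 284 \left(-1764 + \frac{11}{5}\right) = 284 \left(- \frac{8809}{5}\right) = - \frac{2501756}{5}$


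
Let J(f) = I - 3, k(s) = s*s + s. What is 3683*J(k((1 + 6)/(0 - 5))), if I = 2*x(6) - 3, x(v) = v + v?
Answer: 66294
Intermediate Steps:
x(v) = 2*v
I = 21 (I = 2*(2*6) - 3 = 2*12 - 3 = 24 - 3 = 21)
k(s) = s + s² (k(s) = s² + s = s + s²)
J(f) = 18 (J(f) = 21 - 3 = 18)
3683*J(k((1 + 6)/(0 - 5))) = 3683*18 = 66294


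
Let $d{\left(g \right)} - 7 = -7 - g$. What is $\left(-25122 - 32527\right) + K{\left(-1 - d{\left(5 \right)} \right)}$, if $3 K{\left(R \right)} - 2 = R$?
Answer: $-57647$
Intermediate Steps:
$d{\left(g \right)} = - g$ ($d{\left(g \right)} = 7 - \left(7 + g\right) = - g$)
$K{\left(R \right)} = \frac{2}{3} + \frac{R}{3}$
$\left(-25122 - 32527\right) + K{\left(-1 - d{\left(5 \right)} \right)} = \left(-25122 - 32527\right) + \left(\frac{2}{3} + \frac{-1 - \left(-1\right) 5}{3}\right) = -57649 + \left(\frac{2}{3} + \frac{-1 - -5}{3}\right) = -57649 + \left(\frac{2}{3} + \frac{-1 + 5}{3}\right) = -57649 + \left(\frac{2}{3} + \frac{1}{3} \cdot 4\right) = -57649 + \left(\frac{2}{3} + \frac{4}{3}\right) = -57649 + 2 = -57647$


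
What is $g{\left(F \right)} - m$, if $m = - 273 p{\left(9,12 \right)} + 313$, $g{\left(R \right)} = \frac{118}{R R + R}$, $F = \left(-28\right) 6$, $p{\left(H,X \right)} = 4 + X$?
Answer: $\frac{56883599}{14028} \approx 4055.0$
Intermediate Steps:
$F = -168$
$g{\left(R \right)} = \frac{118}{R + R^{2}}$ ($g{\left(R \right)} = \frac{118}{R^{2} + R} = \frac{118}{R + R^{2}}$)
$m = -4055$ ($m = - 273 \left(4 + 12\right) + 313 = \left(-273\right) 16 + 313 = -4368 + 313 = -4055$)
$g{\left(F \right)} - m = \frac{118}{\left(-168\right) \left(1 - 168\right)} - -4055 = 118 \left(- \frac{1}{168}\right) \frac{1}{-167} + 4055 = 118 \left(- \frac{1}{168}\right) \left(- \frac{1}{167}\right) + 4055 = \frac{59}{14028} + 4055 = \frac{56883599}{14028}$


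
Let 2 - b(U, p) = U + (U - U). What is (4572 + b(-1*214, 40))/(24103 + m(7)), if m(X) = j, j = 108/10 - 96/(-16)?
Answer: 23940/120599 ≈ 0.19851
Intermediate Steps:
j = 84/5 (j = 108*(1/10) - 96*(-1/16) = 54/5 + 6 = 84/5 ≈ 16.800)
b(U, p) = 2 - U (b(U, p) = 2 - (U + (U - U)) = 2 - (U + 0) = 2 - U)
m(X) = 84/5
(4572 + b(-1*214, 40))/(24103 + m(7)) = (4572 + (2 - (-1)*214))/(24103 + 84/5) = (4572 + (2 - 1*(-214)))/(120599/5) = (4572 + (2 + 214))*(5/120599) = (4572 + 216)*(5/120599) = 4788*(5/120599) = 23940/120599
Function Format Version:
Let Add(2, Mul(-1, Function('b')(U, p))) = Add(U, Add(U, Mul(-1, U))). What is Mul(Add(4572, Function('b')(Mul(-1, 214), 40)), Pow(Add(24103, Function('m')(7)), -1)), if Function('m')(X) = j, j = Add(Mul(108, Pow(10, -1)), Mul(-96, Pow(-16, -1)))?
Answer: Rational(23940, 120599) ≈ 0.19851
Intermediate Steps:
j = Rational(84, 5) (j = Add(Mul(108, Rational(1, 10)), Mul(-96, Rational(-1, 16))) = Add(Rational(54, 5), 6) = Rational(84, 5) ≈ 16.800)
Function('b')(U, p) = Add(2, Mul(-1, U)) (Function('b')(U, p) = Add(2, Mul(-1, Add(U, Add(U, Mul(-1, U))))) = Add(2, Mul(-1, Add(U, 0))) = Add(2, Mul(-1, U)))
Function('m')(X) = Rational(84, 5)
Mul(Add(4572, Function('b')(Mul(-1, 214), 40)), Pow(Add(24103, Function('m')(7)), -1)) = Mul(Add(4572, Add(2, Mul(-1, Mul(-1, 214)))), Pow(Add(24103, Rational(84, 5)), -1)) = Mul(Add(4572, Add(2, Mul(-1, -214))), Pow(Rational(120599, 5), -1)) = Mul(Add(4572, Add(2, 214)), Rational(5, 120599)) = Mul(Add(4572, 216), Rational(5, 120599)) = Mul(4788, Rational(5, 120599)) = Rational(23940, 120599)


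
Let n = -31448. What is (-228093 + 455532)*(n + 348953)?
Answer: 72213019695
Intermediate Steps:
(-228093 + 455532)*(n + 348953) = (-228093 + 455532)*(-31448 + 348953) = 227439*317505 = 72213019695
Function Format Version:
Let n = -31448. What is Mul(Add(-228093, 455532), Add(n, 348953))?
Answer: 72213019695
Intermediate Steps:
Mul(Add(-228093, 455532), Add(n, 348953)) = Mul(Add(-228093, 455532), Add(-31448, 348953)) = Mul(227439, 317505) = 72213019695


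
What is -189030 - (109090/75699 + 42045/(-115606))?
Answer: -1654259840717905/8751258594 ≈ -1.8903e+5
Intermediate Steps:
-189030 - (109090/75699 + 42045/(-115606)) = -189030 - (109090*(1/75699) + 42045*(-1/115606)) = -189030 - (109090/75699 - 42045/115606) = -189030 - 1*9428694085/8751258594 = -189030 - 9428694085/8751258594 = -1654259840717905/8751258594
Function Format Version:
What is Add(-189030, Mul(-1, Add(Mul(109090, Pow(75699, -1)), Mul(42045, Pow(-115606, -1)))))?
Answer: Rational(-1654259840717905, 8751258594) ≈ -1.8903e+5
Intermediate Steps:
Add(-189030, Mul(-1, Add(Mul(109090, Pow(75699, -1)), Mul(42045, Pow(-115606, -1))))) = Add(-189030, Mul(-1, Add(Mul(109090, Rational(1, 75699)), Mul(42045, Rational(-1, 115606))))) = Add(-189030, Mul(-1, Add(Rational(109090, 75699), Rational(-42045, 115606)))) = Add(-189030, Mul(-1, Rational(9428694085, 8751258594))) = Add(-189030, Rational(-9428694085, 8751258594)) = Rational(-1654259840717905, 8751258594)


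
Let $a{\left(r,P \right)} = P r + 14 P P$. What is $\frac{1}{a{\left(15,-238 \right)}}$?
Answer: $\frac{1}{789446} \approx 1.2667 \cdot 10^{-6}$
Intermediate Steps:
$a{\left(r,P \right)} = 14 P^{2} + P r$ ($a{\left(r,P \right)} = P r + 14 P^{2} = 14 P^{2} + P r$)
$\frac{1}{a{\left(15,-238 \right)}} = \frac{1}{\left(-238\right) \left(15 + 14 \left(-238\right)\right)} = \frac{1}{\left(-238\right) \left(15 - 3332\right)} = \frac{1}{\left(-238\right) \left(-3317\right)} = \frac{1}{789446}$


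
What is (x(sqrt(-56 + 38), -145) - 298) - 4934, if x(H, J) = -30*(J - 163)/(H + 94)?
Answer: -5232 + 9240/(94 + 3*I*sqrt(2)) ≈ -5133.9 - 4.4276*I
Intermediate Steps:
x(H, J) = -30*(-163 + J)/(94 + H)
(x(sqrt(-56 + 38), -145) - 298) - 4934 = (30*(163 - 1*(-145))/(94 + sqrt(-56 + 38)) - 298) - 4934 = (30*(163 + 145)/(94 + sqrt(-18)) - 298) - 4934 = (30*308/(94 + 3*I*sqrt(2)) - 298) - 4934 = (9240/(94 + 3*I*sqrt(2)) - 298) - 4934 = (-298 + 9240/(94 + 3*I*sqrt(2))) - 4934 = -5232 + 9240/(94 + 3*I*sqrt(2))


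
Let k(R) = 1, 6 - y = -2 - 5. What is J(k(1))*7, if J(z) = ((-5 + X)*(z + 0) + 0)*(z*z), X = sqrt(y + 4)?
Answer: -35 + 7*sqrt(17) ≈ -6.1383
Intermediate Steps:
y = 13 (y = 6 - (-2 - 5) = 6 - 1*(-7) = 6 + 7 = 13)
X = sqrt(17) (X = sqrt(13 + 4) = sqrt(17) ≈ 4.1231)
J(z) = z**3*(-5 + sqrt(17)) (J(z) = ((-5 + sqrt(17))*(z + 0) + 0)*(z*z) = ((-5 + sqrt(17))*z + 0)*z**2 = (z*(-5 + sqrt(17)) + 0)*z**2 = (z*(-5 + sqrt(17)))*z**2 = z**3*(-5 + sqrt(17)))
J(k(1))*7 = (1**3*(-5 + sqrt(17)))*7 = (1*(-5 + sqrt(17)))*7 = (-5 + sqrt(17))*7 = -35 + 7*sqrt(17)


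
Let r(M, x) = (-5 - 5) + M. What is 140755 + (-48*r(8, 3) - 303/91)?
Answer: 12817138/91 ≈ 1.4085e+5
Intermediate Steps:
r(M, x) = -10 + M
140755 + (-48*r(8, 3) - 303/91) = 140755 + (-48*(-10 + 8) - 303/91) = 140755 + (-48*(-2) - 303*1/91) = 140755 + (96 - 303/91) = 140755 + 8433/91 = 12817138/91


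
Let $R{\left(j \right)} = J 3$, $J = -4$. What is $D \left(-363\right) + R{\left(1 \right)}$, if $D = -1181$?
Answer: $428691$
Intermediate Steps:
$R{\left(j \right)} = -12$ ($R{\left(j \right)} = \left(-4\right) 3 = -12$)
$D \left(-363\right) + R{\left(1 \right)} = \left(-1181\right) \left(-363\right) - 12 = 428703 - 12 = 428691$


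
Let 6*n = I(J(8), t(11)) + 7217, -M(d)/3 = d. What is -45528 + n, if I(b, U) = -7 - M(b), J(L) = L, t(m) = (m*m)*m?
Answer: -132967/3 ≈ -44322.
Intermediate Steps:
M(d) = -3*d
t(m) = m**3 (t(m) = m**2*m = m**3)
I(b, U) = -7 + 3*b (I(b, U) = -7 - (-3)*b = -7 + 3*b)
n = 3617/3 (n = ((-7 + 3*8) + 7217)/6 = ((-7 + 24) + 7217)/6 = (17 + 7217)/6 = (1/6)*7234 = 3617/3 ≈ 1205.7)
-45528 + n = -45528 + 3617/3 = -132967/3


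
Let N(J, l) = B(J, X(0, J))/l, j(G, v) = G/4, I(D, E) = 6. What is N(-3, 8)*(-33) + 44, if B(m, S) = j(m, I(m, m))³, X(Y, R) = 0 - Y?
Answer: 23419/512 ≈ 45.740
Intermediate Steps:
j(G, v) = G/4 (j(G, v) = G*(¼) = G/4)
X(Y, R) = -Y
B(m, S) = m³/64 (B(m, S) = (m/4)³ = m³/64)
N(J, l) = J³/(64*l) (N(J, l) = (J³/64)/l = J³/(64*l))
N(-3, 8)*(-33) + 44 = ((1/64)*(-3)³/8)*(-33) + 44 = ((1/64)*(-27)*(⅛))*(-33) + 44 = -27/512*(-33) + 44 = 891/512 + 44 = 23419/512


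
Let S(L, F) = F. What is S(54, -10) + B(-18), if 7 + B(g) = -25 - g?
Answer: -24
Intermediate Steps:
B(g) = -32 - g (B(g) = -7 + (-25 - g) = -32 - g)
S(54, -10) + B(-18) = -10 + (-32 - 1*(-18)) = -10 + (-32 + 18) = -10 - 14 = -24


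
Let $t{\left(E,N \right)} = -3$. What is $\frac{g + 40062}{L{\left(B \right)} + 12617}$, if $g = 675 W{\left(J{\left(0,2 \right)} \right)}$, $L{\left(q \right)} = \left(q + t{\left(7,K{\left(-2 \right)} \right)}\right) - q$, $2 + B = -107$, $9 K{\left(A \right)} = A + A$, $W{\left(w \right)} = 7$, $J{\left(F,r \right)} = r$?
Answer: $\frac{44787}{12614} \approx 3.5506$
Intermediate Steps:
$K{\left(A \right)} = \frac{2 A}{9}$ ($K{\left(A \right)} = \frac{A + A}{9} = \frac{2 A}{9}$)
$B = -109$ ($B = -2 - 107 = -109$)
$L{\left(q \right)} = -3$ ($L{\left(q \right)} = \left(q - 3\right) - q = \left(-3 + q\right) - q = -3$)
$g = 4725$ ($g = 675 \cdot 7 = 4725$)
$\frac{g + 40062}{L{\left(B \right)} + 12617} = \frac{4725 + 40062}{-3 + 12617} = \frac{44787}{12614}$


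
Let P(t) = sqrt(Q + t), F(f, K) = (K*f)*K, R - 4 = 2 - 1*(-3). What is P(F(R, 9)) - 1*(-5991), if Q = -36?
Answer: 5991 + 3*sqrt(77) ≈ 6017.3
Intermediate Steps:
R = 9 (R = 4 + (2 - 1*(-3)) = 4 + (2 + 3) = 4 + 5 = 9)
F(f, K) = f*K**2
P(t) = sqrt(-36 + t)
P(F(R, 9)) - 1*(-5991) = sqrt(-36 + 9*9**2) - 1*(-5991) = sqrt(-36 + 9*81) + 5991 = sqrt(-36 + 729) + 5991 = sqrt(693) + 5991 = 3*sqrt(77) + 5991 = 5991 + 3*sqrt(77)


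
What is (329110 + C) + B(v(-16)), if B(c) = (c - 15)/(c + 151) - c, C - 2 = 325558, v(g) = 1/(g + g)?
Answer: 101206734079/154592 ≈ 6.5467e+5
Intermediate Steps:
v(g) = 1/(2*g)
C = 325560 (C = 2 + 325558 = 325560)
B(c) = -c + (-15 + c)/(151 + c) (B(c) = (-15 + c)/(151 + c) - c = -c + (-15 + c)/(151 + c))
(329110 + C) + B(v(-16)) = (329110 + 325560) + (-15 - ((½)/(-16))² - 75/(-16))/(151 + (½)/(-16)) = 654670 + (-15 - ((½)*(-1/16))² - 75*(-1)/16)/(151 + (½)*(-1/16)) = 654670 + (-15 - (-1/32)² - 150*(-1/32))/(151 - 1/32) = 654670 + (-15 - 1*1/1024 + 75/16)/(4831/32) = 654670 + 32*(-15 - 1/1024 + 75/16)/4831 = 654670 + (32/4831)*(-10561/1024) = 654670 - 10561/154592 = 101206734079/154592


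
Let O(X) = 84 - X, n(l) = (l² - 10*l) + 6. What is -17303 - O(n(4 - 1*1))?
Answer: -17402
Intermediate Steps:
n(l) = 6 + l² - 10*l
-17303 - O(n(4 - 1*1)) = -17303 - (84 - (6 + (4 - 1*1)² - 10*(4 - 1*1))) = -17303 - (84 - (6 + (4 - 1)² - 10*(4 - 1))) = -17303 - (84 - (6 + 3² - 10*3)) = -17303 - (84 - (6 + 9 - 30)) = -17303 - (84 - 1*(-15)) = -17303 - (84 + 15) = -17303 - 1*99 = -17303 - 99 = -17402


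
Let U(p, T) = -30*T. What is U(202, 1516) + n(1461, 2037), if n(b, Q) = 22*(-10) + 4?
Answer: -45696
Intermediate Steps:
n(b, Q) = -216 (n(b, Q) = -220 + 4 = -216)
U(202, 1516) + n(1461, 2037) = -30*1516 - 216 = -45480 - 216 = -45696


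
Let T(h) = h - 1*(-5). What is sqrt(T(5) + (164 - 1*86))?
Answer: 2*sqrt(22) ≈ 9.3808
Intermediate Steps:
T(h) = 5 + h (T(h) = h + 5 = 5 + h)
sqrt(T(5) + (164 - 1*86)) = sqrt((5 + 5) + (164 - 1*86)) = sqrt(10 + (164 - 86)) = sqrt(10 + 78) = sqrt(88) = 2*sqrt(22)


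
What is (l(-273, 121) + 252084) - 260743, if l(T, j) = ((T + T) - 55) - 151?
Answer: -9411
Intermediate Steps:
l(T, j) = -206 + 2*T (l(T, j) = (2*T - 55) - 151 = (-55 + 2*T) - 151 = -206 + 2*T)
(l(-273, 121) + 252084) - 260743 = ((-206 + 2*(-273)) + 252084) - 260743 = ((-206 - 546) + 252084) - 260743 = (-752 + 252084) - 260743 = 251332 - 260743 = -9411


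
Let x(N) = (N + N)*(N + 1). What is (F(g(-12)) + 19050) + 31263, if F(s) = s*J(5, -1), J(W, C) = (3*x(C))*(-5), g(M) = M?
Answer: 50313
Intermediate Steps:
x(N) = 2*N*(1 + N) (x(N) = (2*N)*(1 + N) = 2*N*(1 + N))
J(W, C) = -30*C*(1 + C) (J(W, C) = (3*(2*C*(1 + C)))*(-5) = (6*C*(1 + C))*(-5) = -30*C*(1 + C))
F(s) = 0 (F(s) = s*(-30*(-1)*(1 - 1)) = s*(-30*(-1)*0) = s*0 = 0)
(F(g(-12)) + 19050) + 31263 = (0 + 19050) + 31263 = 19050 + 31263 = 50313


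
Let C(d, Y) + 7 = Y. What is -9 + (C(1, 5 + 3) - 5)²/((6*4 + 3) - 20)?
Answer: -47/7 ≈ -6.7143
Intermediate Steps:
C(d, Y) = -7 + Y
-9 + (C(1, 5 + 3) - 5)²/((6*4 + 3) - 20) = -9 + ((-7 + (5 + 3)) - 5)²/((6*4 + 3) - 20) = -9 + ((-7 + 8) - 5)²/((24 + 3) - 20) = -9 + (1 - 5)²/(27 - 20) = -9 + (-4)²/7 = -9 + 16*(⅐) = -9 + 16/7 = -47/7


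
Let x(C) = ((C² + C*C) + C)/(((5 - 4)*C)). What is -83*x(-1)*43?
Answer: 3569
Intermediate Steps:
x(C) = (C + 2*C²)/C (x(C) = ((C² + C²) + C)/((1*C)) = (2*C² + C)/C = (C + 2*C²)/C)
-83*x(-1)*43 = -83*(1 + 2*(-1))*43 = -83*(1 - 2)*43 = -83*(-1)*43 = 83*43 = 3569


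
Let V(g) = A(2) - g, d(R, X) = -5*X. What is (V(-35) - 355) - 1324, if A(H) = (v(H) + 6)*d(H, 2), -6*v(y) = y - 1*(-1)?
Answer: -1699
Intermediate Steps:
v(y) = -⅙ - y/6 (v(y) = -(y - 1*(-1))/6 = -(y + 1)/6 = -(1 + y)/6 = -⅙ - y/6)
A(H) = -175/3 + 5*H/3 (A(H) = ((-⅙ - H/6) + 6)*(-5*2) = (35/6 - H/6)*(-10) = -175/3 + 5*H/3)
V(g) = -55 - g (V(g) = (-175/3 + (5/3)*2) - g = (-175/3 + 10/3) - g = -55 - g)
(V(-35) - 355) - 1324 = ((-55 - 1*(-35)) - 355) - 1324 = ((-55 + 35) - 355) - 1324 = (-20 - 355) - 1324 = -375 - 1324 = -1699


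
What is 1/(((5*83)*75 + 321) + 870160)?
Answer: 1/901606 ≈ 1.1091e-6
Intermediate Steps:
1/(((5*83)*75 + 321) + 870160) = 1/((415*75 + 321) + 870160) = 1/((31125 + 321) + 870160) = 1/(31446 + 870160) = 1/901606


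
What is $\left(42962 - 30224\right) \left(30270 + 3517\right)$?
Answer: $430378806$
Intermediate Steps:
$\left(42962 - 30224\right) \left(30270 + 3517\right) = \left(42962 - 30224\right) 33787 = 12738 \cdot 33787 = 430378806$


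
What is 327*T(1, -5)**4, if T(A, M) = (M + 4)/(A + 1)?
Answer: 327/16 ≈ 20.438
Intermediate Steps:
T(A, M) = (4 + M)/(1 + A)
327*T(1, -5)**4 = 327*((4 - 5)/(1 + 1))**4 = 327*(-1/2)**4 = 327*(1/16) = 327/16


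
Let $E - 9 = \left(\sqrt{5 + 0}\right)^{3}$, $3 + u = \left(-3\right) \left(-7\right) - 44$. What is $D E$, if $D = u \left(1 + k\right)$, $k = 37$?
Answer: $-8892 - 4940 \sqrt{5} \approx -19938.0$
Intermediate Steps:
$u = -26$ ($u = -3 - 23 = -26$)
$D = -988$ ($D = - 26 \left(1 + 37\right) = \left(-26\right) 38 = -988$)
$E = 9 + 5 \sqrt{5}$ ($E = 9 + \left(\sqrt{5 + 0}\right)^{3} = 9 + \left(\sqrt{5}\right)^{3} = 9 + 5 \sqrt{5} \approx 20.18$)
$D E = - 988 \left(9 + 5 \sqrt{5}\right) = -8892 - 4940 \sqrt{5}$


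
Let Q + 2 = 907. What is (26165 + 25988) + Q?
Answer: 53058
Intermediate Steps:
Q = 905 (Q = -2 + 907 = 905)
(26165 + 25988) + Q = (26165 + 25988) + 905 = 52153 + 905 = 53058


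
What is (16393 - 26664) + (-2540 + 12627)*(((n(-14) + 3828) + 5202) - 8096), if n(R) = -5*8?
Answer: 9007507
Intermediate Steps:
n(R) = -40
(16393 - 26664) + (-2540 + 12627)*(((n(-14) + 3828) + 5202) - 8096) = (16393 - 26664) + (-2540 + 12627)*(((-40 + 3828) + 5202) - 8096) = -10271 + 10087*((3788 + 5202) - 8096) = -10271 + 10087*(8990 - 8096) = -10271 + 10087*894 = -10271 + 9017778 = 9007507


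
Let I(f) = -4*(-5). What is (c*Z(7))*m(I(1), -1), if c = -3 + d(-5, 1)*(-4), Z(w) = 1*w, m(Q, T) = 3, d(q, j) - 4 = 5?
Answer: -819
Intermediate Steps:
I(f) = 20
d(q, j) = 9 (d(q, j) = 4 + 5 = 9)
Z(w) = w
c = -39 (c = -3 + 9*(-4) = -3 - 36 = -39)
(c*Z(7))*m(I(1), -1) = -39*7*3 = -273*3 = -819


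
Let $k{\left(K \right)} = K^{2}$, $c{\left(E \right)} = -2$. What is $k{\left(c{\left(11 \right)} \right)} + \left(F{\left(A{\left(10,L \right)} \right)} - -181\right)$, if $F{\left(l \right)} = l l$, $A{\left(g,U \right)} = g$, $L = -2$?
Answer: $285$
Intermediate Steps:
$F{\left(l \right)} = l^{2}$
$k{\left(c{\left(11 \right)} \right)} + \left(F{\left(A{\left(10,L \right)} \right)} - -181\right) = \left(-2\right)^{2} + \left(10^{2} - -181\right) = 4 + \left(100 + 181\right) = 4 + 281 = 285$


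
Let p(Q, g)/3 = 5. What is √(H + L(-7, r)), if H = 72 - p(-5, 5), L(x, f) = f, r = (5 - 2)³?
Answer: 2*√21 ≈ 9.1651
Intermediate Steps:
r = 27 (r = 3³ = 27)
p(Q, g) = 15 (p(Q, g) = 3*5 = 15)
H = 57 (H = 72 - 1*15 = 72 - 15 = 57)
√(H + L(-7, r)) = √(57 + 27) = √84 = 2*√21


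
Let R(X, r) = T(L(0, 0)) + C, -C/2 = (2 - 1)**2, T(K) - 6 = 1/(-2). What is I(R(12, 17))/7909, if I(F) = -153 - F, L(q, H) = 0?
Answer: -313/15818 ≈ -0.019788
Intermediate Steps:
T(K) = 11/2 (T(K) = 6 + 1/(-2) = 6 - 1/2 = 11/2)
C = -2 (C = -2*(2 - 1)**2 = -2*1**2 = -2*1 = -2)
R(X, r) = 7/2 (R(X, r) = 11/2 - 2 = 7/2)
I(R(12, 17))/7909 = (-153 - 1*7/2)/7909 = (-153 - 7/2)*(1/7909) = -313/2*1/7909 = -313/15818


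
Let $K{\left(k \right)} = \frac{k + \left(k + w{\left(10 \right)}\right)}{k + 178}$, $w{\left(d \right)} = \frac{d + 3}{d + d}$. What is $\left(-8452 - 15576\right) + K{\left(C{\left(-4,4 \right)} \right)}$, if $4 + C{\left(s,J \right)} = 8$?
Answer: $- \frac{87461747}{3640} \approx -24028.0$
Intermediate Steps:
$C{\left(s,J \right)} = 4$ ($C{\left(s,J \right)} = -4 + 8 = 4$)
$w{\left(d \right)} = \frac{3 + d}{2 d}$
$K{\left(k \right)} = \frac{\frac{13}{20} + 2 k}{178 + k}$ ($K{\left(k \right)} = \frac{k + \left(k + \frac{3 + 10}{2 \cdot 10}\right)}{k + 178} = \frac{k + \left(k + \frac{1}{2} \cdot \frac{1}{10} \cdot 13\right)}{178 + k} = \frac{k + \left(k + \frac{13}{20}\right)}{178 + k} = \frac{k + \left(\frac{13}{20} + k\right)}{178 + k} = \frac{\frac{13}{20} + 2 k}{178 + k}$)
$\left(-8452 - 15576\right) + K{\left(C{\left(-4,4 \right)} \right)} = \left(-8452 - 15576\right) + \frac{13 + 40 \cdot 4}{20 \left(178 + 4\right)} = -24028 + \frac{13 + 160}{20 \cdot 182} = -24028 + \frac{1}{20} \cdot \frac{1}{182} \cdot 173 = -24028 + \frac{173}{3640} = - \frac{87461747}{3640}$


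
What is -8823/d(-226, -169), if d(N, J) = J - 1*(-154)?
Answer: 2941/5 ≈ 588.20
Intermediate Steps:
d(N, J) = 154 + J (d(N, J) = J + 154 = 154 + J)
-8823/d(-226, -169) = -8823/(154 - 169) = -8823/(-15) = -8823*(-1/15) = 2941/5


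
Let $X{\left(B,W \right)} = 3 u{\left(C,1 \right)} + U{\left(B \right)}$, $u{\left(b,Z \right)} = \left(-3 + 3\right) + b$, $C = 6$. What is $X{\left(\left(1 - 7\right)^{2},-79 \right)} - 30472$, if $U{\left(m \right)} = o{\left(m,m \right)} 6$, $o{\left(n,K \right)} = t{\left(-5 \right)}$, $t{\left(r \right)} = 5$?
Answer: $-30424$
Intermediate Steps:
$o{\left(n,K \right)} = 5$
$u{\left(b,Z \right)} = b$ ($u{\left(b,Z \right)} = 0 + b = b$)
$U{\left(m \right)} = 30$ ($U{\left(m \right)} = 5 \cdot 6 = 30$)
$X{\left(B,W \right)} = 48$ ($X{\left(B,W \right)} = 3 \cdot 6 + 30 = 18 + 30 = 48$)
$X{\left(\left(1 - 7\right)^{2},-79 \right)} - 30472 = 48 - 30472 = -30424$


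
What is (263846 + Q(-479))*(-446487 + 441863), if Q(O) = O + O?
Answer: -1215594112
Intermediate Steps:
Q(O) = 2*O
(263846 + Q(-479))*(-446487 + 441863) = (263846 + 2*(-479))*(-446487 + 441863) = (263846 - 958)*(-4624) = 262888*(-4624) = -1215594112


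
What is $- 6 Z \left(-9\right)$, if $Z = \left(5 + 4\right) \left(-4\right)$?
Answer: $-1944$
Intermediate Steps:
$Z = -36$ ($Z = 9 \left(-4\right) = -36$)
$- 6 Z \left(-9\right) = \left(-6\right) \left(-36\right) \left(-9\right) = 216 \left(-9\right) = -1944$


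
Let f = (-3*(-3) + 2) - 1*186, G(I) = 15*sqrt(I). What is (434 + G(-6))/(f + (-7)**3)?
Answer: -31/37 - 15*I*sqrt(6)/518 ≈ -0.83784 - 0.070931*I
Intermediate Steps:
f = -175 (f = (9 + 2) - 186 = 11 - 186 = -175)
(434 + G(-6))/(f + (-7)**3) = (434 + 15*sqrt(-6))/(-175 + (-7)**3) = (434 + 15*(I*sqrt(6)))/(-175 - 343) = (434 + 15*I*sqrt(6))/(-518) = (434 + 15*I*sqrt(6))*(-1/518) = -31/37 - 15*I*sqrt(6)/518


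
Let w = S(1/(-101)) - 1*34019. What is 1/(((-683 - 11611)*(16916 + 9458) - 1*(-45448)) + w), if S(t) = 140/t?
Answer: -1/324244667 ≈ -3.0841e-9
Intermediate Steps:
w = -48159 (w = 140/(1/(-101)) - 1*34019 = 140/(-1/101) - 34019 = 140*(-101) - 34019 = -14140 - 34019 = -48159)
1/(((-683 - 11611)*(16916 + 9458) - 1*(-45448)) + w) = 1/(((-683 - 11611)*(16916 + 9458) - 1*(-45448)) - 48159) = 1/((-12294*26374 + 45448) - 48159) = 1/((-324241956 + 45448) - 48159) = 1/(-324196508 - 48159) = 1/(-324244667) = -1/324244667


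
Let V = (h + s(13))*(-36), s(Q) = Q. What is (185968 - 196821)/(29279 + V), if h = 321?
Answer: -10853/17255 ≈ -0.62898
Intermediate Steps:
V = -12024 (V = (321 + 13)*(-36) = 334*(-36) = -12024)
(185968 - 196821)/(29279 + V) = (185968 - 196821)/(29279 - 12024) = -10853/17255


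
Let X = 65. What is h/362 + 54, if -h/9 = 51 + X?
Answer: 9252/181 ≈ 51.116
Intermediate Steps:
h = -1044 (h = -9*(51 + 65) = -9*116 = -1044)
h/362 + 54 = -1044/362 + 54 = (1/362)*(-1044) + 54 = -522/181 + 54 = 9252/181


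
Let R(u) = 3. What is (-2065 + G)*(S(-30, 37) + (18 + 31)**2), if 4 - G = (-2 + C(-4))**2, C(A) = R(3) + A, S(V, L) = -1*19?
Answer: -4930740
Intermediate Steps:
S(V, L) = -19
C(A) = 3 + A
G = -5 (G = 4 - (-2 + (3 - 4))**2 = 4 - (-2 - 1)**2 = 4 - 1*(-3)**2 = 4 - 1*9 = 4 - 9 = -5)
(-2065 + G)*(S(-30, 37) + (18 + 31)**2) = (-2065 - 5)*(-19 + (18 + 31)**2) = -2070*(-19 + 49**2) = -2070*(-19 + 2401) = -2070*2382 = -4930740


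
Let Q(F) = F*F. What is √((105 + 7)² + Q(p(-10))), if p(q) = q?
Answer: 2*√3161 ≈ 112.45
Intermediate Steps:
Q(F) = F²
√((105 + 7)² + Q(p(-10))) = √((105 + 7)² + (-10)²) = √(112² + 100) = √(12544 + 100) = √12644 = 2*√3161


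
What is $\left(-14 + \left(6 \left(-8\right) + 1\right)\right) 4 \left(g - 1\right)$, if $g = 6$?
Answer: $-1220$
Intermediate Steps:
$\left(-14 + \left(6 \left(-8\right) + 1\right)\right) 4 \left(g - 1\right) = \left(-14 + \left(6 \left(-8\right) + 1\right)\right) 4 \left(6 - 1\right) = \left(-14 + \left(-48 + 1\right)\right) 4 \cdot 5 = \left(-14 - 47\right) 20 = \left(-61\right) 20 = -1220$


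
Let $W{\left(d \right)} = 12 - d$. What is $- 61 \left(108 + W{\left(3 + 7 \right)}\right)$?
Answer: $-6710$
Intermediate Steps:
$- 61 \left(108 + W{\left(3 + 7 \right)}\right) = - 61 \left(108 + \left(12 - \left(3 + 7\right)\right)\right) = - 61 \left(108 + \left(12 - 10\right)\right) = - 61 \left(108 + 2\right) = \left(-61\right) 110 = -6710$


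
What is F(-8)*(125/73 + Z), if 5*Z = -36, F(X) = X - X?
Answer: 0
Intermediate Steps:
F(X) = 0
Z = -36/5 (Z = (1/5)*(-36) = -36/5 ≈ -7.2000)
F(-8)*(125/73 + Z) = 0*(125/73 - 36/5) = 0*(-2003/365) = 0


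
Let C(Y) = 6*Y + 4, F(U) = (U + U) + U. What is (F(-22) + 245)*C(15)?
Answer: 16826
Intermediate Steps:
F(U) = 3*U (F(U) = 2*U + U = 3*U)
C(Y) = 4 + 6*Y
(F(-22) + 245)*C(15) = (3*(-22) + 245)*(4 + 6*15) = (-66 + 245)*(4 + 90) = 179*94 = 16826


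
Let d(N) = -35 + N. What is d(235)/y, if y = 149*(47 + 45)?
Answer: 50/3427 ≈ 0.014590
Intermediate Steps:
y = 13708 (y = 149*92 = 13708)
d(235)/y = (-35 + 235)/13708 = 200*(1/13708) = 50/3427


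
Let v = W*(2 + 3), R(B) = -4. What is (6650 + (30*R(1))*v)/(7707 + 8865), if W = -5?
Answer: 4825/8286 ≈ 0.58231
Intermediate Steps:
v = -25 (v = -5*(2 + 3) = -5*5 = -25)
(6650 + (30*R(1))*v)/(7707 + 8865) = (6650 + (30*(-4))*(-25))/(7707 + 8865) = (6650 - 120*(-25))/16572 = (6650 + 3000)*(1/16572) = 9650*(1/16572) = 4825/8286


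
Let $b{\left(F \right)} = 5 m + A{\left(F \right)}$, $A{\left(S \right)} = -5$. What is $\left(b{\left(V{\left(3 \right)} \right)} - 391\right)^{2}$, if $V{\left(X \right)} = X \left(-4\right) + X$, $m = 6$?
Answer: $133956$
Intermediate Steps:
$V{\left(X \right)} = - 3 X$ ($V{\left(X \right)} = - 4 X + X = - 3 X$)
$b{\left(F \right)} = 25$ ($b{\left(F \right)} = 5 \cdot 6 - 5 = 30 - 5 = 25$)
$\left(b{\left(V{\left(3 \right)} \right)} - 391\right)^{2} = \left(25 - 391\right)^{2} = \left(-366\right)^{2} = 133956$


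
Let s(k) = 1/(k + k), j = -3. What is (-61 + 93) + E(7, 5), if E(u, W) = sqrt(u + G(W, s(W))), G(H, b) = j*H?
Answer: 32 + 2*I*sqrt(2) ≈ 32.0 + 2.8284*I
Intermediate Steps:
s(k) = 1/(2*k)
G(H, b) = -3*H
E(u, W) = sqrt(u - 3*W)
(-61 + 93) + E(7, 5) = (-61 + 93) + sqrt(7 - 3*5) = 32 + sqrt(7 - 15) = 32 + sqrt(-8) = 32 + 2*I*sqrt(2)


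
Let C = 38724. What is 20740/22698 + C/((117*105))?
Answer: 76906/18915 ≈ 4.0659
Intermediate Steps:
20740/22698 + C/((117*105)) = 20740/22698 + 38724/((117*105)) = 20740*(1/22698) + 38724/12285 = 10370/11349 + 38724*(1/12285) = 10370/11349 + 1844/585 = 76906/18915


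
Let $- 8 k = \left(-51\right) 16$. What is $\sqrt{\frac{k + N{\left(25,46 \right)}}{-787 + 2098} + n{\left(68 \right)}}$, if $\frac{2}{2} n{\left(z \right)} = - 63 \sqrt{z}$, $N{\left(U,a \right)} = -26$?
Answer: $\frac{\sqrt{276 - 599886 \sqrt{17}}}{69} \approx 22.792 i$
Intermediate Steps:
$k = 102$ ($k = - \frac{\left(-51\right) 16}{8} = \left(- \frac{1}{8}\right) \left(-816\right) = 102$)
$n{\left(z \right)} = - 63 \sqrt{z}$
$\sqrt{\frac{k + N{\left(25,46 \right)}}{-787 + 2098} + n{\left(68 \right)}} = \sqrt{\frac{102 - 26}{-787 + 2098} - 63 \sqrt{68}} = \sqrt{\frac{76}{1311} - 63 \cdot 2 \sqrt{17}} = \sqrt{76 \cdot \frac{1}{1311} - 126 \sqrt{17}} = \sqrt{\frac{4}{69} - 126 \sqrt{17}}$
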